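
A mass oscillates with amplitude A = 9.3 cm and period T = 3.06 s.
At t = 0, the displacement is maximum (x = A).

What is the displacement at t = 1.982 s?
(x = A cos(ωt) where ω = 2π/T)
ω = 2π/T = 2π/3.06 = 2.053 rad/s
x = A cos(ωt) = 9.3×cos(2.053×1.982) = -5.574 cm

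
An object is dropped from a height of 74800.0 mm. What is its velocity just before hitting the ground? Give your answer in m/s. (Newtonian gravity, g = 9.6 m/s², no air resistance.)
v = √(2gh) (with unit conversion) = 37.9 m/s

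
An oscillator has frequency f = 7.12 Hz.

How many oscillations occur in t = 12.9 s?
n = f×t = 7.12×12.9 = 91.85 oscillations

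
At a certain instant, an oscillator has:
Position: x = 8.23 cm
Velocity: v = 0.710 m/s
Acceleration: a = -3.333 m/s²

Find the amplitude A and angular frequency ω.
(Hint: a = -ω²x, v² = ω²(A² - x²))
a = −ω²x → ω = √(|a|/x) = √(3.333/0.0823) = 6.364 rad/s
v² = ω²(A² − x²) → A = √(x² + v²/ω²) = √(0.0823² + 0.71²/6.364²) = 0.1386 m = 13.86 cm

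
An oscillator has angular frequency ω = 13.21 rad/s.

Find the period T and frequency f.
T = 2π/ω = 2π/13.21 = 0.4756 s; f = ω/2π = 2.102 Hz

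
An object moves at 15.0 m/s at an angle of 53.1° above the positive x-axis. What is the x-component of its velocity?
vₓ = v cos(θ) = 15.0 × cos(53.1°) = 9.01 m/s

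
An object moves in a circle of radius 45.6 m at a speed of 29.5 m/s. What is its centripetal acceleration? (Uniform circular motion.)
a_c = v²/r = 29.5²/45.6 = 870.25/45.6 = 19.08 m/s²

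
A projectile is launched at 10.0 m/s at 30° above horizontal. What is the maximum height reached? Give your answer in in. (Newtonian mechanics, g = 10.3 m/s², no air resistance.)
H = v₀²sin²(θ)/(2g) (with unit conversion) = 47.78 in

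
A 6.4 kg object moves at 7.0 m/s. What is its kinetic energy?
KE = ½mv² = ½×6.4×7.0² = 156.8 J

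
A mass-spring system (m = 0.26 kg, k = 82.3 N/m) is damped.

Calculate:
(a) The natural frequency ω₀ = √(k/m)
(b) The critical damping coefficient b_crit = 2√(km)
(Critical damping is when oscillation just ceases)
ω₀ = √(k/m) = √(82.3/0.26) = 17.79 rad/s
b_crit = 2√(km) = 2√(82.3×0.26) = 9.252 kg/s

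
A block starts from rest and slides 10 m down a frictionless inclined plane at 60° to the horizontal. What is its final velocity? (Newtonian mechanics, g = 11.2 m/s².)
a = g sin(θ) = 11.2 × sin(60°) = 9.7 m/s²
v = √(2ad) = √(2 × 9.7 × 10) = 13.93 m/s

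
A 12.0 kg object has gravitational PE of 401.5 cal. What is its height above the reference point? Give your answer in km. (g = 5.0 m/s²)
PE = mgh → h = PE/(mg) = 1680 J / (12 kg × 5.0 m/s²) = 28 m = 0.028 km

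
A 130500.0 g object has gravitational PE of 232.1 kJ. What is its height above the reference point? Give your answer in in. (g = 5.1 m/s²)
PE = mgh → h = PE/(mg) = 2.321e+05 J / (130.5 kg × 5.1 m/s²) = 348.7 m = 13730.0 in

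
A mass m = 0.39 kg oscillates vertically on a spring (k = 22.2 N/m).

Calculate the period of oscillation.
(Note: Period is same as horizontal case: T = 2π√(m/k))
T = 2π√(m/k) = 2π√(0.39/22.2) = 0.8328 s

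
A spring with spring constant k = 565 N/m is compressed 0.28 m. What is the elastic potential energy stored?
PE = ½kx² = ½×565×0.28² = 22.15 J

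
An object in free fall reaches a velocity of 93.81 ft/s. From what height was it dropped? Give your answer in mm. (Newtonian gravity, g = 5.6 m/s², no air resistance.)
h = v²/(2g) (with unit conversion) = 73000.0 mm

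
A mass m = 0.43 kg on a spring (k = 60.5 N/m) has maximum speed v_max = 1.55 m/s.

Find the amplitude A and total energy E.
½mv²_max = ½kA² → A = v_max√(m/k) = 1.55×√(0.43/60.5) = 0.1307 m = 13.07 cm
E = ½mv²_max = ½×0.43×1.55² = 0.5165 J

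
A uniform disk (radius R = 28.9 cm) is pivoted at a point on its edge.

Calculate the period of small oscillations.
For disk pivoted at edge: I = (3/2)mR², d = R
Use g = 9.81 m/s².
I/m = (3/2)R² = 0.1253 m²; d = R = 0.289 m
T = 2π√((3/2)R²/(gR)) = 2π√(3R/(2g)) = 1.321 s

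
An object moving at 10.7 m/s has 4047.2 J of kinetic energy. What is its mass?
KE = ½mv² → m = 2KE/v² = 2×4047.2/10.7² = 70.7 kg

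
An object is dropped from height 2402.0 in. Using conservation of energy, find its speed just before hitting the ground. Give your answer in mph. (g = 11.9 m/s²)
mgh = ½mv² → v = √(2gh) = √(2×11.9×61.01) = 38.11 m/s = 85.24 mph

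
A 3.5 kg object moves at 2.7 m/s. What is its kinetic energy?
KE = ½mv² = ½×3.5×2.7² = 12.7575 J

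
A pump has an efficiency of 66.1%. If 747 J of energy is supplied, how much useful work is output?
W_out = η × W_in = 0.661 × 747 = 493.77 J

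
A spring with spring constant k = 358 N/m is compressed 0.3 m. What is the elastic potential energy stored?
PE = ½kx² = ½×358×0.3² = 16.11 J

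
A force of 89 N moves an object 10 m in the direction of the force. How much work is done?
W = Fd = 89×10 = 890.0 J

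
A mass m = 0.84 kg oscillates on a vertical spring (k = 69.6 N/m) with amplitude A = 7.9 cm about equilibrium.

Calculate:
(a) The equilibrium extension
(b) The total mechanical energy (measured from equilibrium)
x_eq = mg/k = 0.84×9.81/69.6 = 0.1184 m = 11.84 cm
E = ½kA² = ½×69.6×(0.079)² = 0.2172 J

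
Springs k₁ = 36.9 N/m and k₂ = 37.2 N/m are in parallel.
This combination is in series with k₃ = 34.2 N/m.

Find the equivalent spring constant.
k₁₂ = k₁ + k₂ = 74.1 N/m (parallel)
1/k_eq = 1/k₁₂ + 1/k₃ → k_eq = 23.4 N/m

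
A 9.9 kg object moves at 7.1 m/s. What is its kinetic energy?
KE = ½mv² = ½×9.9×7.1² = 249.5295 J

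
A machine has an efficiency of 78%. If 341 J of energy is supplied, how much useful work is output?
W_out = η × W_in = 0.78 × 341 = 265.98 J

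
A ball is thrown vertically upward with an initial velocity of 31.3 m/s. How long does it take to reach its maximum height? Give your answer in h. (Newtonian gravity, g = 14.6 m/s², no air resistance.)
t_up = v₀/g (with unit conversion) = 0.0005955 h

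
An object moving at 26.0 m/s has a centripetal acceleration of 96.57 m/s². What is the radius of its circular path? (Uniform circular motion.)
r = v²/a_c = 26.0²/96.57 = 7.0 m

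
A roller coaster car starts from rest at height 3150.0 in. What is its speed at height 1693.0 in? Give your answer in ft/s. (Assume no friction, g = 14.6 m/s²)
mgh₁ = ½mv₂² + mgh₂ → v₂ = √(2g(h₁−h₂)) = √(2×14.6×(80.01−43)) = 32.87 m/s = 107.9 ft/s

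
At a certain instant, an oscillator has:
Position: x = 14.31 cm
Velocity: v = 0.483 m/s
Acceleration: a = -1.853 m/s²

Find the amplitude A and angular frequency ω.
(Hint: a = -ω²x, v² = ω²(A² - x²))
a = −ω²x → ω = √(|a|/x) = √(1.853/0.1431) = 3.598 rad/s
v² = ω²(A² − x²) → A = √(x² + v²/ω²) = √(0.1431² + 0.483²/3.598²) = 0.1962 m = 19.62 cm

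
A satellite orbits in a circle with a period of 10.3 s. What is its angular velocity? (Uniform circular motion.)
ω = 2π/T = 2π/10.3 = 0.61 rad/s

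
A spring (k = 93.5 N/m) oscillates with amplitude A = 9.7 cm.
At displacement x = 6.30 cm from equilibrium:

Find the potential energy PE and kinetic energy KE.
E_total = ½kA² = ½×93.5×(0.097)² = 0.4399 J
PE = ½kx² = ½×93.5×(0.063)² = 0.1856 J
KE = E_total − PE = 0.2543 J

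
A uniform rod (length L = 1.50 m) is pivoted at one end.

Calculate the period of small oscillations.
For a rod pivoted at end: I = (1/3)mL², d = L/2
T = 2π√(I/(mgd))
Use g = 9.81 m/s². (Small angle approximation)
I/m = (1/3)L² = 0.75 m²; d = L/2 = 0.75 m
T = 2π√(I/(mgd)) = 2π√(0.75/(9.81×0.75)) = 2.006 s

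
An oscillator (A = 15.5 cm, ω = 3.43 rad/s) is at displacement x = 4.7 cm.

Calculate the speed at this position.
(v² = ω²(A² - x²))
v = ω√(A² − x²) = 3.43×√(0.155² − 0.047²) = 0.5066 m/s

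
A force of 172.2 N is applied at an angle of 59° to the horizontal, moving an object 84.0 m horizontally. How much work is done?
W = Fd cosθ = 172.2×84.0×cos(59°) = 7449.9 J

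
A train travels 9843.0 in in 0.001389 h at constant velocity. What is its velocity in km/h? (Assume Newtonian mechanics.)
v = d/t (with unit conversion) = 180.0 km/h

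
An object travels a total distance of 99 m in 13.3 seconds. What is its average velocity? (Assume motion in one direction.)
v_avg = Δd / Δt = 99 / 13.3 = 7.44 m/s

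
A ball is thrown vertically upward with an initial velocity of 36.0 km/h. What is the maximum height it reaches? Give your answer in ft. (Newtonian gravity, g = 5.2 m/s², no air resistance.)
h_max = v₀²/(2g) (with unit conversion) = 31.55 ft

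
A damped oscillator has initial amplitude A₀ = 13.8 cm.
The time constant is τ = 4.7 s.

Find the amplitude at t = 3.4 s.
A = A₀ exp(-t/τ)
A = A₀ exp(−t/τ) = 13.8×exp(−3.4/4.7) = 6.694 cm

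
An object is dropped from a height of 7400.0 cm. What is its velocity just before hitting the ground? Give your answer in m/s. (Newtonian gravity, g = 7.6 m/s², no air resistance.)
v = √(2gh) (with unit conversion) = 33.54 m/s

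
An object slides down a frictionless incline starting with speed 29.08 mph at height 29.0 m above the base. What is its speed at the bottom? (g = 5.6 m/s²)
½mv₀² + mgh = ½mv² → v = √(v₀² + 2gh) = √(13² + 2×5.6×29) = 22.22 m/s = 49.71 mph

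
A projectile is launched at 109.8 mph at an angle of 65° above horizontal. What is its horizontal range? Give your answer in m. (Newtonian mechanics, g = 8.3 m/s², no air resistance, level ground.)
R = v₀² sin(2θ) / g (with unit conversion) = 222.4 m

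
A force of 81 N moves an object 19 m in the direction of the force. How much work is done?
W = Fd = 81×19 = 1539.0 J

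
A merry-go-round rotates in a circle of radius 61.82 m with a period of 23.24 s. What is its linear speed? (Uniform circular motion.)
v = 2πr/T = 2π×61.82/23.24 = 16.71 m/s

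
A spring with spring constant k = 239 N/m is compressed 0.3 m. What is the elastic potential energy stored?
PE = ½kx² = ½×239×0.3² = 10.76 J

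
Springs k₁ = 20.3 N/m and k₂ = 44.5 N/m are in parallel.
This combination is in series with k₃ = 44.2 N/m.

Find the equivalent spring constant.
k₁₂ = k₁ + k₂ = 64.8 N/m (parallel)
1/k_eq = 1/k₁₂ + 1/k₃ → k_eq = 26.28 N/m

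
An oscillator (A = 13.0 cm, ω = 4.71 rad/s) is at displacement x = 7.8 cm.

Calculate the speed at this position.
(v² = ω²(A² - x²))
v = ω√(A² − x²) = 4.71×√(0.13² − 0.078²) = 0.4898 m/s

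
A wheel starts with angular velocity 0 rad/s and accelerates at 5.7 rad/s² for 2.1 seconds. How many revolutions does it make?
θ = ω₀t + ½αt² = 0×2.1 + ½×5.7×2.1² = 12.57 rad
Revolutions = θ/(2π) = 12.57/(2π) = 2.0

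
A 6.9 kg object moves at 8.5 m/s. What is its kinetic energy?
KE = ½mv² = ½×6.9×8.5² = 249.2625 J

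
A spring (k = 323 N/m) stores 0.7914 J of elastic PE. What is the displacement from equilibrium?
PE = ½kx² → x = √(2PE/k) = √(2×0.7914/323) = 0.07 m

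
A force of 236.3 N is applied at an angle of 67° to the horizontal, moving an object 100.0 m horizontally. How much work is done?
W = Fd cosθ = 236.3×100.0×cos(67°) = 9233.0 J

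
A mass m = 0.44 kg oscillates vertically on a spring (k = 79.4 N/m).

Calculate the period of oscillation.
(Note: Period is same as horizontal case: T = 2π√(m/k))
T = 2π√(m/k) = 2π√(0.44/79.4) = 0.4677 s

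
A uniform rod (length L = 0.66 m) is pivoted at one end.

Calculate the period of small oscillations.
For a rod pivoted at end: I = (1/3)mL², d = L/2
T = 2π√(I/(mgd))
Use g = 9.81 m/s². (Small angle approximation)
I/m = (1/3)L² = 0.1452 m²; d = L/2 = 0.33 m
T = 2π√(I/(mgd)) = 2π√(0.1452/(9.81×0.33)) = 1.331 s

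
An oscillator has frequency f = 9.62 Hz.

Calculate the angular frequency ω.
ω = 2πf = 2π×9.62 = 60.44 rad/s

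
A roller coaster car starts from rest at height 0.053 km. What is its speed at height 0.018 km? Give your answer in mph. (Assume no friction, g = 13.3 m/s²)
mgh₁ = ½mv₂² + mgh₂ → v₂ = √(2g(h₁−h₂)) = √(2×13.3×(53−18)) = 30.51 m/s = 68.25 mph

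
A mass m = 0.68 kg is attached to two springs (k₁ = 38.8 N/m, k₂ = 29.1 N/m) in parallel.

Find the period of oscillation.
k_eq = k₁+k₂ = 67.9 N/m
T = 2π√(m/k_eq) = 2π√(0.68/67.9) = 0.6288 s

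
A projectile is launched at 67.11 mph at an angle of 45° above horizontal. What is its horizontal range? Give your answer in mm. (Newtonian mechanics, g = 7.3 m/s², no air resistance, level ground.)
R = v₀² sin(2θ) / g (with unit conversion) = 123300.0 mm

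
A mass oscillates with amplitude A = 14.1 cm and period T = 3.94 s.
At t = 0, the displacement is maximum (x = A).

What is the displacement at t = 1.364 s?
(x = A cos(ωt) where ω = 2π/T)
ω = 2π/T = 2π/3.94 = 1.595 rad/s
x = A cos(ωt) = 14.1×cos(1.595×1.364) = -8.013 cm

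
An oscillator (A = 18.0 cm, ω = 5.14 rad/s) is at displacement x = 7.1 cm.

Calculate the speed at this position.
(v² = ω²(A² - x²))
v = ω√(A² − x²) = 5.14×√(0.18² − 0.071²) = 0.8502 m/s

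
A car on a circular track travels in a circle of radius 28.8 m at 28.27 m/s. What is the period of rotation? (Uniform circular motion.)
T = 2πr/v = 2π×28.8/28.27 = 6.4 s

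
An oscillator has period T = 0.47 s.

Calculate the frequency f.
f = 1/T = 1/0.47 = 2.128 Hz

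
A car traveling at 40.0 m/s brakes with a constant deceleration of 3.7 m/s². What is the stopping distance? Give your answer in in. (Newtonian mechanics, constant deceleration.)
d = v₀² / (2a) (with unit conversion) = 8512.0 in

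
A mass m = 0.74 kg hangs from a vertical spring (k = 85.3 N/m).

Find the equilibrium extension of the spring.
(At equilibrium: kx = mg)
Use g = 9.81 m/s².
x_eq = mg/k = 0.74×9.81/85.3 = 0.0851 m = 8.51 cm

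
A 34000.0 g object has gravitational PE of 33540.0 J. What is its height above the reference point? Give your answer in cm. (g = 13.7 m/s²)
PE = mgh → h = PE/(mg) = 3.354e+04 J / (34 kg × 13.7 m/s²) = 72.01 m = 7201.0 cm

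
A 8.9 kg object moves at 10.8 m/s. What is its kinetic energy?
KE = ½mv² = ½×8.9×10.8² = 519.048 J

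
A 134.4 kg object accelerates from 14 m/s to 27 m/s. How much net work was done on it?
W_net = ΔKE = ½m(v₂² − v₁²) = ½×134.4×(27² − 14²) = 35817.6 J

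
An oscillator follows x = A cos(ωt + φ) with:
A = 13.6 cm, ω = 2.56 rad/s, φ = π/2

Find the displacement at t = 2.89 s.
x = A cos(ωt + φ) = 13.6×cos(2.56×2.89 + π/2) = -12.21 cm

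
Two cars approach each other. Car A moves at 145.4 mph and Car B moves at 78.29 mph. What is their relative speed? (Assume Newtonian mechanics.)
v_rel = v_A + v_B = 145.4 + 78.29 = 223.7 mph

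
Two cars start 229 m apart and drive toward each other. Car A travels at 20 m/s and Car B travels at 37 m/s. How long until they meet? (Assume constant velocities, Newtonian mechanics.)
Combined speed: v_combined = 20 + 37 = 57 m/s
Time to meet: t = d/57 = 229/57 = 4.02 s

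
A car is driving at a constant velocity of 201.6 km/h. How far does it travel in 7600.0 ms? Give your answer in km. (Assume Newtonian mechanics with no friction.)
d = vt (with unit conversion) = 0.4256 km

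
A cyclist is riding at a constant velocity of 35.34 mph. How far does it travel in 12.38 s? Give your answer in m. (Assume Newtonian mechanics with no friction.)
d = vt (with unit conversion) = 195.6 m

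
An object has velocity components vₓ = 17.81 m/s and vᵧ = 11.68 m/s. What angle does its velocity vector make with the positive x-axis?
θ = arctan(vᵧ/vₓ) = arctan(11.68/17.81) = 33.26°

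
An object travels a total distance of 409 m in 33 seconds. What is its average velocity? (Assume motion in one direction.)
v_avg = Δd / Δt = 409 / 33 = 12.39 m/s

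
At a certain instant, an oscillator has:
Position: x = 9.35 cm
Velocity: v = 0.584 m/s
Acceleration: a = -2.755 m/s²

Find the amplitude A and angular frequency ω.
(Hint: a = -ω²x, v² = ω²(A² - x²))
a = −ω²x → ω = √(|a|/x) = √(2.755/0.0935) = 5.428 rad/s
v² = ω²(A² − x²) → A = √(x² + v²/ω²) = √(0.0935² + 0.584²/5.428²) = 0.1425 m = 14.25 cm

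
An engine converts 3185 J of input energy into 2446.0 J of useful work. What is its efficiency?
η = W_out/W_in = 2446.0/3185 = 0.768 = 76.8%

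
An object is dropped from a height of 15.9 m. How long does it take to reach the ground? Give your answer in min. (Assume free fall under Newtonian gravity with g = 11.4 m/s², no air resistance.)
t = √(2h/g) (with unit conversion) = 0.02784 min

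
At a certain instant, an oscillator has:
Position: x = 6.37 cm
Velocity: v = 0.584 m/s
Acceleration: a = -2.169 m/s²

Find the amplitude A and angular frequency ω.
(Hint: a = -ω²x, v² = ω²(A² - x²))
a = −ω²x → ω = √(|a|/x) = √(2.169/0.0637) = 5.835 rad/s
v² = ω²(A² − x²) → A = √(x² + v²/ω²) = √(0.0637² + 0.584²/5.835²) = 0.1186 m = 11.86 cm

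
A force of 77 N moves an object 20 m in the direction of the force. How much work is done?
W = Fd = 77×20 = 1540.0 J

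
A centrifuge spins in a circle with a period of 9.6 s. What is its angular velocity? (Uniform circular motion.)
ω = 2π/T = 2π/9.6 = 0.6545 rad/s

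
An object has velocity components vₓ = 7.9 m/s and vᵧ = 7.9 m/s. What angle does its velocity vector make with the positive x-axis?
θ = arctan(vᵧ/vₓ) = arctan(7.9/7.9) = 45.0°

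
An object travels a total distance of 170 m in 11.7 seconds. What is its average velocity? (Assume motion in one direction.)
v_avg = Δd / Δt = 170 / 11.7 = 14.53 m/s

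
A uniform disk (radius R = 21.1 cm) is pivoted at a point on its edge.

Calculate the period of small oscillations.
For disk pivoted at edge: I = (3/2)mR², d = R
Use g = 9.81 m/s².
I/m = (3/2)R² = 0.06678 m²; d = R = 0.211 m
T = 2π√((3/2)R²/(gR)) = 2π√(3R/(2g)) = 1.129 s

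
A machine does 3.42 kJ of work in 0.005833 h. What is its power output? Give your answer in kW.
P = W/t = 3420 J / 21 s = 162.9 W = 0.1629 kW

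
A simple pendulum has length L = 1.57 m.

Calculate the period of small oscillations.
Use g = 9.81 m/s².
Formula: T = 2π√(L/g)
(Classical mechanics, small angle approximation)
T = 2π√(L/g) = 2π√(1.57/9.81) = 2.514 s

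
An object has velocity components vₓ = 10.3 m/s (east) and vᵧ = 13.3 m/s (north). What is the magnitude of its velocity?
|v| = √(vₓ² + vᵧ²) = √(10.3² + 13.3²) = √(282.98) = 16.82 m/s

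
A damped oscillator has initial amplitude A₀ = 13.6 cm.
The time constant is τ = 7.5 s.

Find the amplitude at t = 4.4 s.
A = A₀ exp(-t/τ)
A = A₀ exp(−t/τ) = 13.6×exp(−4.4/7.5) = 7.564 cm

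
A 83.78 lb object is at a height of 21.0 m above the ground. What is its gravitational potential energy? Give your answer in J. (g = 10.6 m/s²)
PE = mgh = 38 kg × 10.6 m/s² × 21 m = 8459 J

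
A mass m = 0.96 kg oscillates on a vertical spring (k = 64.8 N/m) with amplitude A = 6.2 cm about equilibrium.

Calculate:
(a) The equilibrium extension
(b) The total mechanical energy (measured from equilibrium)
x_eq = mg/k = 0.96×9.81/64.8 = 0.1453 m = 14.53 cm
E = ½kA² = ½×64.8×(0.062)² = 0.1245 J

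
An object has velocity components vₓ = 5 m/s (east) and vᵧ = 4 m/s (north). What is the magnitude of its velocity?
|v| = √(vₓ² + vᵧ²) = √(5² + 4²) = √(41) = 6.4 m/s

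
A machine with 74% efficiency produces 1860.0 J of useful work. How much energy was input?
W_in = W_out/η = 1860.0/0.74 = 2513.5 J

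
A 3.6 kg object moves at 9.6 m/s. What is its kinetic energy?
KE = ½mv² = ½×3.6×9.6² = 165.888 J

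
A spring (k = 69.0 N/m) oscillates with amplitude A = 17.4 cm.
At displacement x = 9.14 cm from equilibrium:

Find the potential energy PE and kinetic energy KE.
E_total = ½kA² = ½×69.0×(0.174)² = 1.045 J
PE = ½kx² = ½×69.0×(0.0914)² = 0.2882 J
KE = E_total − PE = 0.7563 J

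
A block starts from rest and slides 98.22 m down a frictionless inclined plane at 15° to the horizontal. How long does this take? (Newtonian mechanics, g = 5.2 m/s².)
a = g sin(θ) = 5.2 × sin(15°) = 1.35 m/s²
t = √(2d/a) = √(2 × 98.22 / 1.35) = 12.08 s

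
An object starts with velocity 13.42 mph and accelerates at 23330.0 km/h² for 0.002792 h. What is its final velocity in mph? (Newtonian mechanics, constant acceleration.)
v = v₀ + at (with unit conversion) = 53.89 mph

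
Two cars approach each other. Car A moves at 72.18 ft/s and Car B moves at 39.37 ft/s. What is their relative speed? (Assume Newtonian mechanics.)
v_rel = v_A + v_B = 72.18 + 39.37 = 111.6 ft/s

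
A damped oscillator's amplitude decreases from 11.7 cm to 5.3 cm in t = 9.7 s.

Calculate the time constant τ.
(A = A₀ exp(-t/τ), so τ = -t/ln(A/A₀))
A/A₀ = 5.3/11.7 = 0.453; ln(A/A₀) = -0.7919
τ = −t/ln(A/A₀) = −9.7/-0.7919 = 12.25 s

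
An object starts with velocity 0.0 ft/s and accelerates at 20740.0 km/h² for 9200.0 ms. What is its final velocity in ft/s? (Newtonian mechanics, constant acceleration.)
v = v₀ + at (with unit conversion) = 48.3 ft/s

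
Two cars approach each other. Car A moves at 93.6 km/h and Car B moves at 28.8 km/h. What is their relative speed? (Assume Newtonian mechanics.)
v_rel = v_A + v_B = 93.6 + 28.8 = 122.4 km/h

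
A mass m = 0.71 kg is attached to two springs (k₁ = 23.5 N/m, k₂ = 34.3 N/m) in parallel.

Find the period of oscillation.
k_eq = k₁+k₂ = 57.8 N/m
T = 2π√(m/k_eq) = 2π√(0.71/57.8) = 0.6964 s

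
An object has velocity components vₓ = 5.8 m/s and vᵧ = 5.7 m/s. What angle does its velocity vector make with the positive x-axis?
θ = arctan(vᵧ/vₓ) = arctan(5.7/5.8) = 44.5°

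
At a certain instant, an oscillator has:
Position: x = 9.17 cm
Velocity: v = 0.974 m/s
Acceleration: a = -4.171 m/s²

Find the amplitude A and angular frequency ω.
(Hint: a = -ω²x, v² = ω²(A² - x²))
a = −ω²x → ω = √(|a|/x) = √(4.171/0.0917) = 6.744 rad/s
v² = ω²(A² − x²) → A = √(x² + v²/ω²) = √(0.0917² + 0.974²/6.744²) = 0.1711 m = 17.11 cm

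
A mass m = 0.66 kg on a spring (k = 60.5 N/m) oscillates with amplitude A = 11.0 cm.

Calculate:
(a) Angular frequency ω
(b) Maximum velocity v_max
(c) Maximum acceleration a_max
ω = √(k/m) = √(60.5/0.66) = 9.574 rad/s
v_max = ωA = 9.574×0.11 = 1.053 m/s
a_max = ω²A = 9.574²×0.11 = 10.08 m/s²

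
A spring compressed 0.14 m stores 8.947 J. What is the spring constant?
PE = ½kx² → k = 2PE/x² = 2×8.947/0.14² = 913.0 N/m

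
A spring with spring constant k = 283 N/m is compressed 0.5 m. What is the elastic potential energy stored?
PE = ½kx² = ½×283×0.5² = 35.38 J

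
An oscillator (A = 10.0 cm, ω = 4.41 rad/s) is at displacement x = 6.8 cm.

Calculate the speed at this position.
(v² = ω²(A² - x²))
v = ω√(A² − x²) = 4.41×√(0.1² − 0.068²) = 0.3233 m/s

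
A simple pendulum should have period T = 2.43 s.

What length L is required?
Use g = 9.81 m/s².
T = 2π√(L/g) → L = g(T/2π)² = 9.81×(2.43/2π)² = 1.467 m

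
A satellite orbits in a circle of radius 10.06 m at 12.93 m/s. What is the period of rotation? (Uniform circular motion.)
T = 2πr/v = 2π×10.06/12.93 = 4.89 s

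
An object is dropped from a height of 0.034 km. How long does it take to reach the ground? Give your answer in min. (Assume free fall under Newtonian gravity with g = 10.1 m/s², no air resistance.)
t = √(2h/g) (with unit conversion) = 0.04325 min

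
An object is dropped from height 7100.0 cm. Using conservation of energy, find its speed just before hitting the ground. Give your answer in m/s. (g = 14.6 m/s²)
mgh = ½mv² → v = √(2gh) = √(2×14.6×71) = 45.53 m/s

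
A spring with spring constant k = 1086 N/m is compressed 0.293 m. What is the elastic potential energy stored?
PE = ½kx² = ½×1086×0.293² = 46.62 J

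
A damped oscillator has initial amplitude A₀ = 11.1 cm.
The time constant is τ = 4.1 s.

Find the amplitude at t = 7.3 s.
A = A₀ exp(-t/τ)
A = A₀ exp(−t/τ) = 11.1×exp(−7.3/4.1) = 1.871 cm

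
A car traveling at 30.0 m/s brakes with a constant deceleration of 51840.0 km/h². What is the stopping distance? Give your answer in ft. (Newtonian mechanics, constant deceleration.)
d = v₀² / (2a) (with unit conversion) = 369.1 ft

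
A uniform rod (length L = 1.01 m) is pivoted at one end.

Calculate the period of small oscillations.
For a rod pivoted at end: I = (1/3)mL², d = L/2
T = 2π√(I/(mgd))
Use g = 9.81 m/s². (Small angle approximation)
I/m = (1/3)L² = 0.34 m²; d = L/2 = 0.505 m
T = 2π√(I/(mgd)) = 2π√(0.34/(9.81×0.505)) = 1.646 s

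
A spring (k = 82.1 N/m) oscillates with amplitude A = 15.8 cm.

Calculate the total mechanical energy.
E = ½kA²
E = ½kA² = ½×82.1×(0.158)² = 1.025 J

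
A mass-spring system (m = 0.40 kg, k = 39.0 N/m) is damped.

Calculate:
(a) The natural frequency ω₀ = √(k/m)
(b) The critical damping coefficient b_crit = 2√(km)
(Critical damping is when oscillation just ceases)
ω₀ = √(k/m) = √(39.0/0.4) = 9.874 rad/s
b_crit = 2√(km) = 2√(39.0×0.4) = 7.899 kg/s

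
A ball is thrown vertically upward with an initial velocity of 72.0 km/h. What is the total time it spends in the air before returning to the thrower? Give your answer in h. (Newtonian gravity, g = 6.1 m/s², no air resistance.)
t_total = 2v₀/g (with unit conversion) = 0.001821 h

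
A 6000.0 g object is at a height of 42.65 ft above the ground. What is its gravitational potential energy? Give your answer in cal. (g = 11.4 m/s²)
PE = mgh = 6 kg × 11.4 m/s² × 13 m = 889.2 J = 212.5 cal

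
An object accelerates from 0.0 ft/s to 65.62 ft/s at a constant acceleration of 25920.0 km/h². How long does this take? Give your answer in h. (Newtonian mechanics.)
t = (v - v₀)/a (with unit conversion) = 0.002778 h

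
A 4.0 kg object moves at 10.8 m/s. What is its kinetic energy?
KE = ½mv² = ½×4.0×10.8² = 233.28 J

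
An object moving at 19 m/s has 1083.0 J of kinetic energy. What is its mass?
KE = ½mv² → m = 2KE/v² = 2×1083.0/19² = 6.0 kg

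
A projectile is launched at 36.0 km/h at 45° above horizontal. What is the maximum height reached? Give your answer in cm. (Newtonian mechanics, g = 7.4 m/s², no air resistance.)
H = v₀²sin²(θ)/(2g) (with unit conversion) = 337.8 cm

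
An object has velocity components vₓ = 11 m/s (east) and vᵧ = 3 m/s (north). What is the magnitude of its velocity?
|v| = √(vₓ² + vᵧ²) = √(11² + 3²) = √(130) = 11.4 m/s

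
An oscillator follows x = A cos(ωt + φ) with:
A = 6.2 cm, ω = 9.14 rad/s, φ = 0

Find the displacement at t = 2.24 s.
x = A cos(ωt + φ) = 6.2×cos(9.14×2.24 + 0) = -0.33 cm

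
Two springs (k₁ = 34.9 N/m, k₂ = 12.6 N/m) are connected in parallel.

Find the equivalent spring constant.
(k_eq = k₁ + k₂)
k_eq = k₁ + k₂ = 34.9 + 12.6 = 47.5 N/m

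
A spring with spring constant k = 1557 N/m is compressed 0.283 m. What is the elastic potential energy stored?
PE = ½kx² = ½×1557×0.283² = 62.35 J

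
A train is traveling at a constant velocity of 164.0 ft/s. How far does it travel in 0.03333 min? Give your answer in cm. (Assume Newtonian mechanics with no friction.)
d = vt (with unit conversion) = 9996.0 cm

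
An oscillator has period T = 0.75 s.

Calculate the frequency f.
f = 1/T = 1/0.75 = 1.333 Hz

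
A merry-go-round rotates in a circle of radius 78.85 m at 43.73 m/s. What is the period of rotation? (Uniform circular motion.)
T = 2πr/v = 2π×78.85/43.73 = 11.33 s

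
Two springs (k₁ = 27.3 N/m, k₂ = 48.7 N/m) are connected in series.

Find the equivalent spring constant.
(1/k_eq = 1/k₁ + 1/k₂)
1/k_eq = 1/27.3 + 1/48.7 = 0.057164; k_eq = 17.49 N/m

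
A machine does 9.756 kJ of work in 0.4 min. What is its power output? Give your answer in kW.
P = W/t = 9756 J / 24 s = 406.5 W = 0.4065 kW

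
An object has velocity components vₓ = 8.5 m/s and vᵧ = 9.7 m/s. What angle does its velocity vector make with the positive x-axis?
θ = arctan(vᵧ/vₓ) = arctan(9.7/8.5) = 48.77°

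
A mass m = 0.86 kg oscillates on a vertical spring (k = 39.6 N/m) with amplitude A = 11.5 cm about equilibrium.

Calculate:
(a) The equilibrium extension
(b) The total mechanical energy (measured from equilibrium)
x_eq = mg/k = 0.86×9.81/39.6 = 0.213 m = 21.3 cm
E = ½kA² = ½×39.6×(0.115)² = 0.2619 J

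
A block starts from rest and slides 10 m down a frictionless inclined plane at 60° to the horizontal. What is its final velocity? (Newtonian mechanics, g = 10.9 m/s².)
a = g sin(θ) = 10.9 × sin(60°) = 9.44 m/s²
v = √(2ad) = √(2 × 9.44 × 10) = 13.74 m/s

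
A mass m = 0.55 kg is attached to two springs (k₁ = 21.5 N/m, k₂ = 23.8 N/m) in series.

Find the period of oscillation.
k_eq = k₁k₂/(k₁+k₂) = 11.3 N/m
T = 2π√(m/k_eq) = 2π√(0.55/11.3) = 1.386 s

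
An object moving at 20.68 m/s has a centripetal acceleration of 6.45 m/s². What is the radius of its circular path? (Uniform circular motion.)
r = v²/a_c = 20.68²/6.45 = 66.3 m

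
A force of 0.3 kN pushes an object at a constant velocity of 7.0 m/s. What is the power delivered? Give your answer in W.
P = Fv = 300 N × 7 m/s = 2100 W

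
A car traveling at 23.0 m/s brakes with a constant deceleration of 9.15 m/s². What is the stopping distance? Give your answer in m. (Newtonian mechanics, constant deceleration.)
d = v₀² / (2a) = 28.91 m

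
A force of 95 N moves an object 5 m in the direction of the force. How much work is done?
W = Fd = 95×5 = 475.0 J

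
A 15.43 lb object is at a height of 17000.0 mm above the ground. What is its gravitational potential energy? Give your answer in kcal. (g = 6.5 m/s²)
PE = mgh = 6.999 kg × 6.5 m/s² × 17 m = 773.4 J = 0.1848 kcal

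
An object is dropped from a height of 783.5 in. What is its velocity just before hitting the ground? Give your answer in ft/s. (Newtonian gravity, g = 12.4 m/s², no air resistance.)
v = √(2gh) (with unit conversion) = 72.89 ft/s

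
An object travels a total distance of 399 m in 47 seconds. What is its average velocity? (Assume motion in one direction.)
v_avg = Δd / Δt = 399 / 47 = 8.49 m/s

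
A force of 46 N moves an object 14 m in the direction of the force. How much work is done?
W = Fd = 46×14 = 644.0 J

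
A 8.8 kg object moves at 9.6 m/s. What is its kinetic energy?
KE = ½mv² = ½×8.8×9.6² = 405.504 J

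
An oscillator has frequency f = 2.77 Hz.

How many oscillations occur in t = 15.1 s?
n = f×t = 2.77×15.1 = 41.83 oscillations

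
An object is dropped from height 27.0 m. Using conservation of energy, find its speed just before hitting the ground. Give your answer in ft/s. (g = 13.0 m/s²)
mgh = ½mv² → v = √(2gh) = √(2×13.0×27) = 26.5 m/s = 86.93 ft/s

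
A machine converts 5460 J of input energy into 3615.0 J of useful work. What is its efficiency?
η = W_out/W_in = 3615.0/5460 = 0.6621 = 66.21%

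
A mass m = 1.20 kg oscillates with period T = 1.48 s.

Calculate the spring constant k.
T = 2π√(m/k) → k = m(2π/T)² = 1.2×(2π/1.48)² = 21.63 N/m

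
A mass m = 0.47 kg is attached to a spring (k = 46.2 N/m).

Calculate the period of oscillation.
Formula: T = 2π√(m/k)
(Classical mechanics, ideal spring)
T = 2π√(m/k) = 2π√(0.47/46.2) = 0.6337 s; f = 1/T = 1.578 Hz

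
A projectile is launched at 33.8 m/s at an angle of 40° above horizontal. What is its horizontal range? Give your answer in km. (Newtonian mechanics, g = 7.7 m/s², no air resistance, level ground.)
R = v₀² sin(2θ) / g (with unit conversion) = 0.1461 km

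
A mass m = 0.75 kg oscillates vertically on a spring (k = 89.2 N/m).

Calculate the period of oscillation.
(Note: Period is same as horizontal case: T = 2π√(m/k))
T = 2π√(m/k) = 2π√(0.75/89.2) = 0.5761 s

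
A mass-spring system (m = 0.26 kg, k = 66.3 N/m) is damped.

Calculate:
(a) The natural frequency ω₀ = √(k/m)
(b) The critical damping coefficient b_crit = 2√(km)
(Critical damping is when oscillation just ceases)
ω₀ = √(k/m) = √(66.3/0.26) = 15.97 rad/s
b_crit = 2√(km) = 2√(66.3×0.26) = 8.304 kg/s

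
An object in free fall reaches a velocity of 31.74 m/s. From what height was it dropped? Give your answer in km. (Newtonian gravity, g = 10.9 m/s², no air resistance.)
h = v²/(2g) (with unit conversion) = 0.04621 km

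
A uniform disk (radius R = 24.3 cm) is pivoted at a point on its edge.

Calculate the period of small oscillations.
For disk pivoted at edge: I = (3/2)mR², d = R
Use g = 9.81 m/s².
I/m = (3/2)R² = 0.08857 m²; d = R = 0.243 m
T = 2π√((3/2)R²/(gR)) = 2π√(3R/(2g)) = 1.211 s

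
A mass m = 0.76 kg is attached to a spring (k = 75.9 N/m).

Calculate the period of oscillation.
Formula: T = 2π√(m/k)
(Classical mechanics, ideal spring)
T = 2π√(m/k) = 2π√(0.76/75.9) = 0.6287 s; f = 1/T = 1.591 Hz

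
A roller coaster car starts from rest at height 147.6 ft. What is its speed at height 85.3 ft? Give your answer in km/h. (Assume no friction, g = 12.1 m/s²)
mgh₁ = ½mv₂² + mgh₂ → v₂ = √(2g(h₁−h₂)) = √(2×12.1×(44.99−26)) = 21.44 m/s = 77.17 km/h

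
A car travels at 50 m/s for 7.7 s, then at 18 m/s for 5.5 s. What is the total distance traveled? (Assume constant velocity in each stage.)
d₁ = v₁t₁ = 50 × 7.7 = 385 m
d₂ = v₂t₂ = 18 × 5.5 = 99 m
d_total = 385 + 99 = 484.0 m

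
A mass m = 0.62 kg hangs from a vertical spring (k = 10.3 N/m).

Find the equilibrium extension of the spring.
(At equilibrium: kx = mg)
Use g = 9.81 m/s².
x_eq = mg/k = 0.62×9.81/10.3 = 0.5905 m = 59.05 cm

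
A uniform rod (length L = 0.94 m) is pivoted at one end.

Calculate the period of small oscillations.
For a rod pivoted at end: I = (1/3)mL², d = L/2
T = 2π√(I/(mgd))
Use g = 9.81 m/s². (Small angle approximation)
I/m = (1/3)L² = 0.2945 m²; d = L/2 = 0.47 m
T = 2π√(I/(mgd)) = 2π√(0.2945/(9.81×0.47)) = 1.588 s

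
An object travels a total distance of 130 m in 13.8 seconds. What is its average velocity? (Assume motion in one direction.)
v_avg = Δd / Δt = 130 / 13.8 = 9.42 m/s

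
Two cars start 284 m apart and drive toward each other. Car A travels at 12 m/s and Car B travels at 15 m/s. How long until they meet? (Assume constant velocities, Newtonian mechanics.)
Combined speed: v_combined = 12 + 15 = 27 m/s
Time to meet: t = d/27 = 284/27 = 10.52 s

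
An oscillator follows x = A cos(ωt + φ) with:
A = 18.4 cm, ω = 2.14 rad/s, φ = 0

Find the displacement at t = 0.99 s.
x = A cos(ωt + φ) = 18.4×cos(2.14×0.99 + 0) = -9.583 cm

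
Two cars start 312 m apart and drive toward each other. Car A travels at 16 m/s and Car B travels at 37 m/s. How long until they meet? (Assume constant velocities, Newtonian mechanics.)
Combined speed: v_combined = 16 + 37 = 53 m/s
Time to meet: t = d/53 = 312/53 = 5.89 s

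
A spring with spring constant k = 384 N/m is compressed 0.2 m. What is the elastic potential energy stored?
PE = ½kx² = ½×384×0.2² = 7.68 J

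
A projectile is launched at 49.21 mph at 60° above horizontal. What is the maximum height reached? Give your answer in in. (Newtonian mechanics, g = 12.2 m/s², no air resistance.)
H = v₀²sin²(θ)/(2g) (with unit conversion) = 585.6 in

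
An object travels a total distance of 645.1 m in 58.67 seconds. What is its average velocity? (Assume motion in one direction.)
v_avg = Δd / Δt = 645.1 / 58.67 = 11.0 m/s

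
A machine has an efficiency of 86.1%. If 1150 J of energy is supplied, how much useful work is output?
W_out = η × W_in = 0.861 × 1150 = 990.15 J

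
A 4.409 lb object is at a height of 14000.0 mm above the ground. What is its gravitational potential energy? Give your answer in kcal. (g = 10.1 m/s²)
PE = mgh = 2 kg × 10.1 m/s² × 14 m = 282.8 J = 0.06759 kcal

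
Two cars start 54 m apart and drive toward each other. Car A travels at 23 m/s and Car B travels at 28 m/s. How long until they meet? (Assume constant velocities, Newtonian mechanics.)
Combined speed: v_combined = 23 + 28 = 51 m/s
Time to meet: t = d/51 = 54/51 = 1.06 s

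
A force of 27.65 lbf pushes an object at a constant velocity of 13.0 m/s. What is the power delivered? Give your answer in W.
P = Fv = 123 N × 13 m/s = 1599 W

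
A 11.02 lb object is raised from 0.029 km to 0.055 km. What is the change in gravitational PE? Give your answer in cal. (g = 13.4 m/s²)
ΔPE = mg(h₂ − h₁) = 4.999 kg × 13.4 m/s² × (55 − 29) m = 1742 J = 416.2 cal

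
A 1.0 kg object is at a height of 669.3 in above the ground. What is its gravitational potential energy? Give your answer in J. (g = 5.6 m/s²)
PE = mgh = 1 kg × 5.6 m/s² × 17 m = 95.2 J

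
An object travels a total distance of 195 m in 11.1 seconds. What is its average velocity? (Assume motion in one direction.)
v_avg = Δd / Δt = 195 / 11.1 = 17.57 m/s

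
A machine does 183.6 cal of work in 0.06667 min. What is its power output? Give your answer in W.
P = W/t = 768.2 J / 4 s = 192 W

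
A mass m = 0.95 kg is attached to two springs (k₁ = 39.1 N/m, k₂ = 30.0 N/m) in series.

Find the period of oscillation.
k_eq = k₁k₂/(k₁+k₂) = 16.98 N/m
T = 2π√(m/k_eq) = 2π√(0.95/16.98) = 1.486 s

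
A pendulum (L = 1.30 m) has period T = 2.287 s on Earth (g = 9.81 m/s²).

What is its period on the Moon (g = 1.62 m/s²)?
T = 2π√(L/g), so T_moon/T_earth = √(g_earth/g_moon)
T_moon = 2π√(1.3/1.62) = 5.629 s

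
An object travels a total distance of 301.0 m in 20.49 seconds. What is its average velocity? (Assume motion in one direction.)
v_avg = Δd / Δt = 301.0 / 20.49 = 14.69 m/s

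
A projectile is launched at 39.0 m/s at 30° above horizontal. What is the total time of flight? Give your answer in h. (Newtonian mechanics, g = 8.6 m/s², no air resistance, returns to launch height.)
T = 2v₀sin(θ)/g (with unit conversion) = 0.00126 h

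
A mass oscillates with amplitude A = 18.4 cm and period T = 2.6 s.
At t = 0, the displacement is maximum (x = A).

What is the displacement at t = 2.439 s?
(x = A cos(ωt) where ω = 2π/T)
ω = 2π/T = 2π/2.6 = 2.417 rad/s
x = A cos(ωt) = 18.4×cos(2.417×2.439) = 17.02 cm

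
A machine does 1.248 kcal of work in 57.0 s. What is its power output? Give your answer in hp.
P = W/t = 5222 J / 57 s = 91.61 W = 0.1228 hp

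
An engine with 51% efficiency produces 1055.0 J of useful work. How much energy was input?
W_in = W_out/η = 1055.0/0.51 = 2068.6 J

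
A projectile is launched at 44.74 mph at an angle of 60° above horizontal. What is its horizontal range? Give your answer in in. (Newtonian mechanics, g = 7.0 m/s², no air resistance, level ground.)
R = v₀² sin(2θ) / g (with unit conversion) = 1948.0 in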